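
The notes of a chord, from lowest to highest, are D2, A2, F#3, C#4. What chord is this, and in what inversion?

The pitch classes D, A, F#, C# arrange in thirds as D–F#–A–C#: a D major seventh chord.
With the root (D) in the bass, the chord is in root position (figured bass 7).

D major seventh, root position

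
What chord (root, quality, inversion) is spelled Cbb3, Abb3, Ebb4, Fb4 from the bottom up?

Fb half-diminished seventh, second inversion

The pitch classes Cbb, Abb, Ebb, Fb arrange in thirds as Fb–Abb–Cbb–Ebb: an Fb half-diminished seventh chord.
Cbb is the fifth of Fb half-diminished seventh; fifth in the bass means second inversion (figured bass 4/3).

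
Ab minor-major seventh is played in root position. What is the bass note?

Ab minor-major seventh is Ab–Cb–Eb–G. Root position places the root in the bass: Ab.

Ab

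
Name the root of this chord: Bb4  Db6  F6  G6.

The distinct letter names are Bb, Db, F, G. Arranged as a stack of thirds they read G–Bb–Db–F, so G is the root (a G half-diminished seventh chord).

G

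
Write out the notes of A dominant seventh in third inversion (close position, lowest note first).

A dominant seventh is A–C#–E–G. Third inversion puts the seventh (G) in the bass, with the remaining tones above: G, A, C#, E.

G, A, C#, E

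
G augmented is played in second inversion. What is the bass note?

D#

G augmented is G–B–D#. Second inversion places the fifth in the bass: D#.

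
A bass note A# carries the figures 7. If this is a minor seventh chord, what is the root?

The figures 7 mean the root of the chord is in the bass. If A# is the root of a minor seventh chord, the root is A# (chord tones A#–C#–E#–G#).

A#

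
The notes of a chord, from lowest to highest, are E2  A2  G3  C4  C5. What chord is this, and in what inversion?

A minor seventh, second inversion

Reducing to letter names: E, A, G, C. These stack in thirds as A–C–E–G — an A minor seventh chord.
The lowest note is E, the fifth of the chord, so this is second inversion (figured bass 4/3).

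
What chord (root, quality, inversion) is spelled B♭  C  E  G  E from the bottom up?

Reducing to letter names: Bb, C, E, G. These stack in thirds as C–E–G–Bb — a C dominant seventh chord.
The lowest note is Bb, the seventh of the chord, so this is third inversion (figured bass 4/2).

C dominant seventh, third inversion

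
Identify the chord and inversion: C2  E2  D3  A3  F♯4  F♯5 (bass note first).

Reducing to letter names: C, E, D, A, F#. These stack in thirds as D–F#–A–C–E — a D dominant ninth chord.
C is the seventh of D dominant ninth; seventh in the bass means third inversion.

D dominant ninth, third inversion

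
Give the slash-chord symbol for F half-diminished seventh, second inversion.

Fø7/Cb

Second inversion of F half-diminished seventh has the fifth (Cb) in the bass. As a slash chord: Fø7/Cb.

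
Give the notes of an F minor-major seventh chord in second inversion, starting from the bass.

C, E, F, Ab

F minor-major seventh is F–Ab–C–E. Second inversion puts the fifth (C) in the bass, with the remaining tones above: C, E, F, Ab.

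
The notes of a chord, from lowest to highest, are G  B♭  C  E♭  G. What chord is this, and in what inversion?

The distinct note names are G, Bb, C, Eb. Stacked in thirds they read C–Eb–G–Bb, which is a minor seventh chord on C.
With the fifth (G) in the bass, the chord is in second inversion (figured bass 4/3).

C minor seventh, second inversion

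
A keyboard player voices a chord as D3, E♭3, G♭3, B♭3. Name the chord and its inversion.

Eb minor-major seventh, third inversion

Reducing to letter names: D, Eb, Gb, Bb. These stack in thirds as Eb–Gb–Bb–D — an Eb minor-major seventh chord.
With the seventh (D) in the bass, the chord is in third inversion (figured bass 4/2).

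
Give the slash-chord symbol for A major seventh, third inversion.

Amaj7/G#

Third inversion of A major seventh has the seventh (G#) in the bass. As a slash chord: Amaj7/G#.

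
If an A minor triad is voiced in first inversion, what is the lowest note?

C

A minor is A–C–E. First inversion places the third in the bass: C.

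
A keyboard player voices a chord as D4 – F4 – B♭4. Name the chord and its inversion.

Reducing to letter names: D, F, Bb. These stack in thirds as Bb–D–F — a Bb major triad.
D is the third of Bb major; third in the bass means first inversion (figured bass 6).

Bb major, first inversion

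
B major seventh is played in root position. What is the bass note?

In root position the root is lowest. For B major seventh (B–D#–F#–A#) that is B.

B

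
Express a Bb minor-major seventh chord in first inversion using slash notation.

First inversion of Bb minor-major seventh has the third (Db) in the bass. As a slash chord: Bbm(maj7)/Db.

Bbm(maj7)/Db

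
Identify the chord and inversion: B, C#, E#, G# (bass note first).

Reducing to letter names: B, C#, E#, G#. These stack in thirds as C#–E#–G#–B — a C# dominant seventh chord.
With the seventh (B) in the bass, the chord is in third inversion (figured bass 4/2).

C# dominant seventh, third inversion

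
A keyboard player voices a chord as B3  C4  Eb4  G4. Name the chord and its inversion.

C minor-major seventh, third inversion

The pitch classes B, C, Eb, G arrange in thirds as C–Eb–G–B: a C minor-major seventh chord.
B is the seventh of C minor-major seventh; seventh in the bass means third inversion (figured bass 4/2).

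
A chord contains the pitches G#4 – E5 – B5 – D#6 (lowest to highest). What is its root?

E

Reordering G#, E, B, D# into stacked thirds gives E–G#–B–D#; the bottom of that stack, E, is the root.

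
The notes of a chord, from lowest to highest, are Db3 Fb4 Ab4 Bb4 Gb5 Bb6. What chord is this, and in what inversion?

Reducing to letter names: Db, Fb, Ab, Bb, Gb. These stack in thirds as Gb–Bb–Db–Fb–Ab — a Gb dominant ninth chord.
The lowest note is Db, the fifth of the chord, so this is second inversion.

Gb dominant ninth, second inversion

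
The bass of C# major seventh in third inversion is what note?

B#

In third inversion the seventh is lowest. For C# major seventh (C#–E#–G#–B#) that is B#.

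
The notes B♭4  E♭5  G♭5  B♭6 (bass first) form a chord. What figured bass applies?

The notes Bb, Eb, Gb stack in thirds as Eb–Gb–Bb — an Eb minor triad. The bass Bb is the fifth, so this is second inversion: figured 6/4.

6/4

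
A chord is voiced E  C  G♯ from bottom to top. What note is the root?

E, C, G# are the tones of a C augmented triad (C–E–G#), making C the root.

C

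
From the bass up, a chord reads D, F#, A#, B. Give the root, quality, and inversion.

B minor-major seventh, first inversion

The distinct note names are D, F#, A#, B. Stacked in thirds they read B–D–F#–A#, which is a minor-major seventh chord on B.
The lowest note is D, the third of the chord, so this is first inversion (figured bass 6/5).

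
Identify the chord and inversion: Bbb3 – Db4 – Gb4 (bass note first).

Gb minor, first inversion

The pitch classes Bbb, Db, Gb arrange in thirds as Gb–Bbb–Db: a Gb minor triad.
The lowest note is Bbb, the third of the chord, so this is first inversion (figured bass 6).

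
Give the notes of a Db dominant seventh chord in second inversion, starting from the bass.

The chord tones are Db–F–Ab–Cb. With the fifth (Ab) lowest for second inversion: Ab, Cb, Db, F.

Ab, Cb, Db, F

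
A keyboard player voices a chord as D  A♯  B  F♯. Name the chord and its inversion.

B minor-major seventh, first inversion

Reducing to letter names: D, A#, B, F#. These stack in thirds as B–D–F#–A# — a B minor-major seventh chord.
The lowest note is D, the third of the chord, so this is first inversion (figured bass 6/5).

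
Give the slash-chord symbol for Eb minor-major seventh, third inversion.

Third inversion of Eb minor-major seventh has the seventh (D) in the bass. As a slash chord: Ebm(maj7)/D.

Ebm(maj7)/D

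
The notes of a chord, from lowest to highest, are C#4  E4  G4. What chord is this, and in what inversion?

C# diminished, root position

The distinct note names are C#, E, G. Stacked in thirds they read C#–E–G, which is a diminished triad on C#.
C# is the root of C# diminished; root in the bass means root position (figured bass 5/3).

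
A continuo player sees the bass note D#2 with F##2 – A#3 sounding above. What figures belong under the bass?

5/3

The notes D#, F##, A# stack in thirds as D#–F##–A# — a D# major triad. The bass D# is the root, so this is root position: figured 5/3.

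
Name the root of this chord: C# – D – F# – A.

C#, D, F#, A are the tones of a D major seventh chord (D–F#–A–C#), making D the root.

D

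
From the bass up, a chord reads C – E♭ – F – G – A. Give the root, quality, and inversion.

Reducing to letter names: C, Eb, F, G, A. These stack in thirds as F–A–C–Eb–G — an F dominant ninth chord.
The lowest note is C, the fifth of the chord, so this is second inversion.

F dominant ninth, second inversion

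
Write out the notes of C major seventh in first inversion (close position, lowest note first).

E, G, B, C

C major seventh is C–E–G–B. First inversion puts the third (E) in the bass, with the remaining tones above: E, G, B, C.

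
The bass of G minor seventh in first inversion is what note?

The third of G minor seventh (G–Bb–D–F) is Bb; that is the bass in first inversion.

Bb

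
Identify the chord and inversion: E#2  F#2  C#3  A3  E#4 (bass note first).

F# minor-major seventh, third inversion

Reducing to letter names: E#, F#, C#, A. These stack in thirds as F#–A–C#–E# — an F# minor-major seventh chord.
With the seventh (E#) in the bass, the chord is in third inversion (figured bass 4/2).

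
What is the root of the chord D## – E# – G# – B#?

E#

D##, E#, G#, B# are the tones of an E# minor-major seventh chord (E#–G#–B#–D##), making E# the root.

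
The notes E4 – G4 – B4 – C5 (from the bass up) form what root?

The distinct letter names are E, G, B, C. Arranged as a stack of thirds they read C–E–G–B, so C is the root (a C major seventh chord).

C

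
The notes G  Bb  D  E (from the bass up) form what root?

Reordering G, Bb, D, E into stacked thirds gives E–G–Bb–D; the bottom of that stack, E, is the root.

E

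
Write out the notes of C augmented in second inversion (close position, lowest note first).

G#, C, E

C augmented is C–E–G#. Second inversion puts the fifth (G#) in the bass, with the remaining tones above: G#, C, E.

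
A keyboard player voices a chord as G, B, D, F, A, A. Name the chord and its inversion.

G dominant ninth, root position

The pitch classes G, B, D, F, A arrange in thirds as G–B–D–F–A: a G dominant ninth chord.
G is the root of G dominant ninth; root in the bass means root position.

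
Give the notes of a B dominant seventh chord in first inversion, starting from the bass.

D#, F#, A, B

B dominant seventh is B–D#–F#–A. First inversion puts the third (D#) in the bass, with the remaining tones above: D#, F#, A, B.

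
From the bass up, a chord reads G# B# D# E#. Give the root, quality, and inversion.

Reducing to letter names: G#, B#, D#, E#. These stack in thirds as E#–G#–B#–D# — an E# minor seventh chord.
With the third (G#) in the bass, the chord is in first inversion (figured bass 6/5).

E# minor seventh, first inversion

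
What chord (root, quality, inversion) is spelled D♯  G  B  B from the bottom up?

Reducing to letter names: D#, G, B. These stack in thirds as G–B–D# — a G augmented triad.
With the fifth (D#) in the bass, the chord is in second inversion (figured bass 6/4).

G augmented, second inversion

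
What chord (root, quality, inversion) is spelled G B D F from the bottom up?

G dominant seventh, root position

Reducing to letter names: G, B, D, F. These stack in thirds as G–B–D–F — a G dominant seventh chord.
With the root (G) in the bass, the chord is in root position (figured bass 7).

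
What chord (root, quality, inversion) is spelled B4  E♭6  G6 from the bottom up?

Eb augmented, second inversion

The pitch classes B, Eb, G arrange in thirds as Eb–G–B: an Eb augmented triad.
The lowest note is B, the fifth of the chord, so this is second inversion (figured bass 6/4).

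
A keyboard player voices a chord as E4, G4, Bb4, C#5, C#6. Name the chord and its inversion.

Reducing to letter names: E, G, Bb, C#. These stack in thirds as C#–E–G–Bb — a C# diminished seventh chord.
The lowest note is E, the third of the chord, so this is first inversion (figured bass 6/5).

C# diminished seventh, first inversion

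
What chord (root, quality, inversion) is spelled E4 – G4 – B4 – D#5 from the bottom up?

The pitch classes E, G, B, D# arrange in thirds as E–G–B–D#: an E minor-major seventh chord.
E is the root of E minor-major seventh; root in the bass means root position (figured bass 7).

E minor-major seventh, root position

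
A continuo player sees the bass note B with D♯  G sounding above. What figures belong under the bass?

6

The notes B, D#, G stack in thirds as G–B–D# — a G augmented triad. The bass B is the third, so this is first inversion: figured 6.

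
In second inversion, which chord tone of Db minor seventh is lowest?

In second inversion the fifth is lowest. For Db minor seventh (Db–Fb–Ab–Cb) that is Ab.

Ab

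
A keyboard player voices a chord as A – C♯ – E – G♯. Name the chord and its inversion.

The pitch classes A, C#, E, G# arrange in thirds as A–C#–E–G#: an A major seventh chord.
With the root (A) in the bass, the chord is in root position (figured bass 7).

A major seventh, root position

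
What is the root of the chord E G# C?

C

Reordering E, G#, C into stacked thirds gives C–E–G#; the bottom of that stack, C, is the root.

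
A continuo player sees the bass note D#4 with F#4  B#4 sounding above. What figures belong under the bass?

The notes D#, F#, B# stack in thirds as B#–D#–F# — a B# diminished triad. The bass D# is the third, so this is first inversion: figured 6.

6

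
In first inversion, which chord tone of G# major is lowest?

G# major is G#–B#–D#. First inversion places the third in the bass: B#.

B#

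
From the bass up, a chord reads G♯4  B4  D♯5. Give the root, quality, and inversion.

The pitch classes G#, B, D# arrange in thirds as G#–B–D#: a G# minor triad.
The lowest note is G#, the root of the chord, so this is root position (figured bass 5/3).

G# minor, root position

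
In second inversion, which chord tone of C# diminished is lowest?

The fifth of C# diminished (C#–E–G) is G; that is the bass in second inversion.

G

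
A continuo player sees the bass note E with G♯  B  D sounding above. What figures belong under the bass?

The notes E, G#, B, D stack in thirds as E–G#–B–D — an E dominant seventh chord. The bass E is the root, so this is root position: figured 7.

7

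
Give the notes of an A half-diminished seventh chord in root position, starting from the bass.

Spelling A half-diminished seventh: A–C–Eb–G. In root position the root is bass, giving A, C, Eb, G from the bottom.

A, C, Eb, G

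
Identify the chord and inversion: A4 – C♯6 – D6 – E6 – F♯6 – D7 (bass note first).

D major ninth, second inversion

The pitch classes A, C#, D, E, F# arrange in thirds as D–F#–A–C#–E: a D major ninth chord.
A is the fifth of D major ninth; fifth in the bass means second inversion.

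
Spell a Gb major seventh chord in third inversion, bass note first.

Spelling Gb major seventh: Gb–Bb–Db–F. In third inversion the seventh is bass, giving F, Gb, Bb, Db from the bottom.

F, Gb, Bb, Db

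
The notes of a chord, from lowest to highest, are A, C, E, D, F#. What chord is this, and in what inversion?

The distinct note names are A, C, E, D, F#. Stacked in thirds they read D–F#–A–C–E, which is a dominant ninth chord on D.
With the fifth (A) in the bass, the chord is in second inversion.

D dominant ninth, second inversion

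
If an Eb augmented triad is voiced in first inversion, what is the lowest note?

In first inversion the third is lowest. For Eb augmented (Eb–G–B) that is G.

G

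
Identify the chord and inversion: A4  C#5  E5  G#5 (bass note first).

The pitch classes A, C#, E, G# arrange in thirds as A–C#–E–G#: an A major seventh chord.
A is the root of A major seventh; root in the bass means root position (figured bass 7).

A major seventh, root position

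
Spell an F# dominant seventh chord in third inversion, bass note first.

F# dominant seventh is F#–A#–C#–E. Third inversion puts the seventh (E) in the bass, with the remaining tones above: E, F#, A#, C#.

E, F#, A#, C#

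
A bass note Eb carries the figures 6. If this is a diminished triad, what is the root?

C

The figures 6 mean the third of the chord is in the bass. If Eb is the third of a diminished triad, the root is C (chord tones C–Eb–Gb).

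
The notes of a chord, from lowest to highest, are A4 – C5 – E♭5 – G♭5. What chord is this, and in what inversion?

Reducing to letter names: A, C, Eb, Gb. These stack in thirds as A–C–Eb–Gb — an A diminished seventh chord.
The lowest note is A, the root of the chord, so this is root position (figured bass 7).

A diminished seventh, root position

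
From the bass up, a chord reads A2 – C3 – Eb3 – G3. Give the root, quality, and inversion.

Reducing to letter names: A, C, Eb, G. These stack in thirds as A–C–Eb–G — an A half-diminished seventh chord.
With the root (A) in the bass, the chord is in root position (figured bass 7).

A half-diminished seventh, root position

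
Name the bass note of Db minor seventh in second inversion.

Ab

The fifth of Db minor seventh (Db–Fb–Ab–Cb) is Ab; that is the bass in second inversion.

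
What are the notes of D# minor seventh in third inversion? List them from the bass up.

C#, D#, F#, A#

Spelling D# minor seventh: D#–F#–A#–C#. In third inversion the seventh is bass, giving C#, D#, F#, A# from the bottom.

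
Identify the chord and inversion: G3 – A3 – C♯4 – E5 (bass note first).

The pitch classes G, A, C#, E arrange in thirds as A–C#–E–G: an A dominant seventh chord.
G is the seventh of A dominant seventh; seventh in the bass means third inversion (figured bass 4/2).

A dominant seventh, third inversion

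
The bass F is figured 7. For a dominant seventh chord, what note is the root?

The figures 7 mean the root of the chord is in the bass. If F is the root of a dominant seventh chord, the root is F (chord tones F–A–C–Eb).

F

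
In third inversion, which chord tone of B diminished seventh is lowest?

In third inversion the seventh is lowest. For B diminished seventh (B–D–F–Ab) that is Ab.

Ab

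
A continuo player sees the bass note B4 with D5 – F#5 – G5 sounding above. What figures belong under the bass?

6/5

The notes B, D, F#, G stack in thirds as G–B–D–F# — a G major seventh chord. The bass B is the third, so this is first inversion: figured 6/5.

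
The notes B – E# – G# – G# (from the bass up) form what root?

Reordering B, E#, G# into stacked thirds gives E#–G#–B; the bottom of that stack, E#, is the root.

E#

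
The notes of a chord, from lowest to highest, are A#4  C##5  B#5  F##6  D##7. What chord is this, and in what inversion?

B# dominant ninth, third inversion

The distinct note names are A#, C##, B#, F##, D##. Stacked in thirds they read B#–D##–F##–A#–C##, which is a dominant ninth chord on B#.
With the seventh (A#) in the bass, the chord is in third inversion.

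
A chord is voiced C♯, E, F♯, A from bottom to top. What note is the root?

Reordering C#, E, F#, A into stacked thirds gives F#–A–C#–E; the bottom of that stack, F#, is the root.

F#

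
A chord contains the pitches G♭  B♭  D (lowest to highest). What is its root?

Gb, Bb, D are the tones of a Gb augmented triad (Gb–Bb–D), making Gb the root.

Gb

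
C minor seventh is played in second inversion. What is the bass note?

In second inversion the fifth is lowest. For C minor seventh (C–Eb–G–Bb) that is G.

G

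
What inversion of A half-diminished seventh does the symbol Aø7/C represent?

Aø7/C means A half-diminished seventh with C in the bass. C is the third of A half-diminished seventh (A–C–Eb–G), so this is first inversion.

first inversion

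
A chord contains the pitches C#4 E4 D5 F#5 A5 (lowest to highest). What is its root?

D

Reordering C#, E, D, F#, A into stacked thirds gives D–F#–A–C#–E; the bottom of that stack, D, is the root.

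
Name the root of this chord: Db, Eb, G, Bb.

Eb

Reordering Db, Eb, G, Bb into stacked thirds gives Eb–G–Bb–Db; the bottom of that stack, Eb, is the root.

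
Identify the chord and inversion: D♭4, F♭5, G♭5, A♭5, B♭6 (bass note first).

The distinct note names are Db, Fb, Gb, Ab, Bb. Stacked in thirds they read Gb–Bb–Db–Fb–Ab, which is a dominant ninth chord on Gb.
With the fifth (Db) in the bass, the chord is in second inversion.

Gb dominant ninth, second inversion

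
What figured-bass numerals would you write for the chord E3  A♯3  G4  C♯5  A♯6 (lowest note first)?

The notes E, A#, G, C# stack in thirds as A#–C#–E–G — an A# diminished seventh chord. The bass E is the fifth, so this is second inversion: figured 4/3.

4/3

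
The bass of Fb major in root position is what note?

Fb

The root of Fb major (Fb–Ab–Cb) is Fb; that is the bass in root position.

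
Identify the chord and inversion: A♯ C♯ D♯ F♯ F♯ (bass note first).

D# minor seventh, second inversion

The distinct note names are A#, C#, D#, F#. Stacked in thirds they read D#–F#–A#–C#, which is a minor seventh chord on D#.
With the fifth (A#) in the bass, the chord is in second inversion (figured bass 4/3).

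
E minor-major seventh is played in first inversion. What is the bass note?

G

The third of E minor-major seventh (E–G–B–D#) is G; that is the bass in first inversion.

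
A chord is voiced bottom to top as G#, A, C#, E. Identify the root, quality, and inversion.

A major seventh, third inversion

Reducing to letter names: G#, A, C#, E. These stack in thirds as A–C#–E–G# — an A major seventh chord.
The lowest note is G#, the seventh of the chord, so this is third inversion (figured bass 4/2).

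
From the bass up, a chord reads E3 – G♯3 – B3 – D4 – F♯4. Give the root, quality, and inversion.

The distinct note names are E, G#, B, D, F#. Stacked in thirds they read E–G#–B–D–F#, which is a dominant ninth chord on E.
With the root (E) in the bass, the chord is in root position.

E dominant ninth, root position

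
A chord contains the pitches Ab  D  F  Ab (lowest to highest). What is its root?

D

Reordering Ab, D, F into stacked thirds gives D–F–Ab; the bottom of that stack, D, is the root.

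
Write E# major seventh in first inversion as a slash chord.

First inversion of E# major seventh has the third (G##) in the bass. As a slash chord: E#maj7/G##.

E#maj7/G##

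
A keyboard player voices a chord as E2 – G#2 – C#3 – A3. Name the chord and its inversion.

The pitch classes E, G#, C#, A arrange in thirds as A–C#–E–G#: an A major seventh chord.
With the fifth (E) in the bass, the chord is in second inversion (figured bass 4/3).

A major seventh, second inversion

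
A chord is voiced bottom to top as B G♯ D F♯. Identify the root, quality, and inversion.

The distinct note names are B, G#, D, F#. Stacked in thirds they read G#–B–D–F#, which is a half-diminished seventh chord on G#.
The lowest note is B, the third of the chord, so this is first inversion (figured bass 6/5).

G# half-diminished seventh, first inversion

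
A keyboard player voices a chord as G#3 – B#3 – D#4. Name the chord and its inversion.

The distinct note names are G#, B#, D#. Stacked in thirds they read G#–B#–D#, which is a major triad on G#.
The lowest note is G#, the root of the chord, so this is root position (figured bass 5/3).

G# major, root position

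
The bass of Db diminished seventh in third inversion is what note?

In third inversion the seventh is lowest. For Db diminished seventh (Db–Fb–Abb–Cbb) that is Cbb.

Cbb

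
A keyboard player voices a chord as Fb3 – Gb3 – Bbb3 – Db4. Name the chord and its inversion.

Reducing to letter names: Fb, Gb, Bbb, Db. These stack in thirds as Gb–Bbb–Db–Fb — a Gb minor seventh chord.
With the seventh (Fb) in the bass, the chord is in third inversion (figured bass 4/2).

Gb minor seventh, third inversion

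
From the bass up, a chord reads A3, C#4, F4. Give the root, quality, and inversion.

F augmented, first inversion

Reducing to letter names: A, C#, F. These stack in thirds as F–A–C# — an F augmented triad.
The lowest note is A, the third of the chord, so this is first inversion (figured bass 6).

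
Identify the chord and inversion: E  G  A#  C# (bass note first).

A# diminished seventh, second inversion

Reducing to letter names: E, G, A#, C#. These stack in thirds as A#–C#–E–G — an A# diminished seventh chord.
With the fifth (E) in the bass, the chord is in second inversion (figured bass 4/3).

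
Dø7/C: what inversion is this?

Dø7/C means D half-diminished seventh with C in the bass. C is the seventh of D half-diminished seventh (D–F–Ab–C), so this is third inversion.

third inversion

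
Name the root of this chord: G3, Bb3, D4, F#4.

The distinct letter names are G, Bb, D, F#. Arranged as a stack of thirds they read G–Bb–D–F#, so G is the root (a G minor-major seventh chord).

G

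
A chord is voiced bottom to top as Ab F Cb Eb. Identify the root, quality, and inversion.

F half-diminished seventh, first inversion

Reducing to letter names: Ab, F, Cb, Eb. These stack in thirds as F–Ab–Cb–Eb — an F half-diminished seventh chord.
Ab is the third of F half-diminished seventh; third in the bass means first inversion (figured bass 6/5).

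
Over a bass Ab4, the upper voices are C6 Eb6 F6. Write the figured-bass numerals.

6/5

The notes Ab, C, Eb, F stack in thirds as F–Ab–C–Eb — an F minor seventh chord. The bass Ab is the third, so this is first inversion: figured 6/5.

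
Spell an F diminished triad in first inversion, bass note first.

Ab, Cb, F

Spelling F diminished: F–Ab–Cb. In first inversion the third is bass, giving Ab, Cb, F from the bottom.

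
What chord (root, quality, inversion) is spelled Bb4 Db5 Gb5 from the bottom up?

Gb major, first inversion

The pitch classes Bb, Db, Gb arrange in thirds as Gb–Bb–Db: a Gb major triad.
With the third (Bb) in the bass, the chord is in first inversion (figured bass 6).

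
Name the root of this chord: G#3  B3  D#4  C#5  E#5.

C#

G#, B, D#, C#, E# are the tones of a C# dominant ninth chord (C#–E#–G#–B–D#), making C# the root.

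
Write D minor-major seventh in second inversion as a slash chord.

Dm(maj7)/A

Second inversion of D minor-major seventh has the fifth (A) in the bass. As a slash chord: Dm(maj7)/A.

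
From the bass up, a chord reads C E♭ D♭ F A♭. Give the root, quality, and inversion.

Db major ninth, third inversion

The pitch classes C, Eb, Db, F, Ab arrange in thirds as Db–F–Ab–C–Eb: a Db major ninth chord.
C is the seventh of Db major ninth; seventh in the bass means third inversion.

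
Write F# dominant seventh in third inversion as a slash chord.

Third inversion of F# dominant seventh has the seventh (E) in the bass. As a slash chord: F#7/E.

F#7/E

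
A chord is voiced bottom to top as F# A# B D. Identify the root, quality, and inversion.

B minor-major seventh, second inversion

The pitch classes F#, A#, B, D arrange in thirds as B–D–F#–A#: a B minor-major seventh chord.
F# is the fifth of B minor-major seventh; fifth in the bass means second inversion (figured bass 4/3).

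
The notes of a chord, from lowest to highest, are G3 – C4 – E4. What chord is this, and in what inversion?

The pitch classes G, C, E arrange in thirds as C–E–G: a C major triad.
The lowest note is G, the fifth of the chord, so this is second inversion (figured bass 6/4).

C major, second inversion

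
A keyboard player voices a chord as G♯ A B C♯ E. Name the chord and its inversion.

Reducing to letter names: G#, A, B, C#, E. These stack in thirds as A–C#–E–G#–B — an A major ninth chord.
With the seventh (G#) in the bass, the chord is in third inversion.

A major ninth, third inversion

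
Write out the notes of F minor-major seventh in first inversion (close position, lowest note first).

Spelling F minor-major seventh: F–Ab–C–E. In first inversion the third is bass, giving Ab, C, E, F from the bottom.

Ab, C, E, F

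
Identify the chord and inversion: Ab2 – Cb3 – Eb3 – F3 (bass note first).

F half-diminished seventh, first inversion

The pitch classes Ab, Cb, Eb, F arrange in thirds as F–Ab–Cb–Eb: an F half-diminished seventh chord.
With the third (Ab) in the bass, the chord is in first inversion (figured bass 6/5).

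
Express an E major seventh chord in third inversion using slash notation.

Emaj7/D#

Third inversion of E major seventh has the seventh (D#) in the bass. As a slash chord: Emaj7/D#.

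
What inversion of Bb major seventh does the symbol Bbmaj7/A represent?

third inversion

Bbmaj7/A means Bb major seventh with A in the bass. A is the seventh of Bb major seventh (Bb–D–F–A), so this is third inversion.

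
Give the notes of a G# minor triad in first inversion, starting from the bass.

B, D#, G#

Spelling G# minor: G#–B–D#. In first inversion the third is bass, giving B, D#, G# from the bottom.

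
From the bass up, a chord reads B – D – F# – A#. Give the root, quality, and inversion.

The pitch classes B, D, F#, A# arrange in thirds as B–D–F#–A#: a B minor-major seventh chord.
With the root (B) in the bass, the chord is in root position (figured bass 7).

B minor-major seventh, root position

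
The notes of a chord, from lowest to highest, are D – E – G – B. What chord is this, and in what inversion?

Reducing to letter names: D, E, G, B. These stack in thirds as E–G–B–D — an E minor seventh chord.
With the seventh (D) in the bass, the chord is in third inversion (figured bass 4/2).

E minor seventh, third inversion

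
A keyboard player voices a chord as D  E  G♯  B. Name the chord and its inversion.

E dominant seventh, third inversion

The pitch classes D, E, G#, B arrange in thirds as E–G#–B–D: an E dominant seventh chord.
D is the seventh of E dominant seventh; seventh in the bass means third inversion (figured bass 4/2).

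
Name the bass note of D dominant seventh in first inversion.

The third of D dominant seventh (D–F#–A–C) is F#; that is the bass in first inversion.

F#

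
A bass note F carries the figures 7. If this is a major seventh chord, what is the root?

The figures 7 mean the root of the chord is in the bass. If F is the root of a major seventh chord, the root is F (chord tones F–A–C–E).

F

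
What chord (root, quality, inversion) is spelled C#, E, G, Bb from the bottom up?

The distinct note names are C#, E, G, Bb. Stacked in thirds they read C#–E–G–Bb, which is a diminished seventh chord on C#.
The lowest note is C#, the root of the chord, so this is root position (figured bass 7).

C# diminished seventh, root position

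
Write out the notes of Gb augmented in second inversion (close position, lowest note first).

D, Gb, Bb

The chord tones are Gb–Bb–D. With the fifth (D) lowest for second inversion: D, Gb, Bb.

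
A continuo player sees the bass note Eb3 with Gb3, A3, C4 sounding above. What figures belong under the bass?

4/3

The notes Eb, Gb, A, C stack in thirds as A–C–Eb–Gb — an A diminished seventh chord. The bass Eb is the fifth, so this is second inversion: figured 4/3.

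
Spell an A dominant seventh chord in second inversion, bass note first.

E, G, A, C#

Spelling A dominant seventh: A–C#–E–G. In second inversion the fifth is bass, giving E, G, A, C# from the bottom.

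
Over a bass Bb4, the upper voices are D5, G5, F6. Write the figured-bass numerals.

6/5

The notes Bb, D, G, F stack in thirds as G–Bb–D–F — a G minor seventh chord. The bass Bb is the third, so this is first inversion: figured 6/5.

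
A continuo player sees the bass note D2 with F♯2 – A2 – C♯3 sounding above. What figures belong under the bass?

The notes D, F#, A, C# stack in thirds as D–F#–A–C# — a D major seventh chord. The bass D is the root, so this is root position: figured 7.

7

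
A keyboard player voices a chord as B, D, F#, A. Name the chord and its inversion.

The pitch classes B, D, F#, A arrange in thirds as B–D–F#–A: a B minor seventh chord.
The lowest note is B, the root of the chord, so this is root position (figured bass 7).

B minor seventh, root position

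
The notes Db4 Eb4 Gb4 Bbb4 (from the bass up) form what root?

Db, Eb, Gb, Bbb are the tones of an Eb half-diminished seventh chord (Eb–Gb–Bbb–Db), making Eb the root.

Eb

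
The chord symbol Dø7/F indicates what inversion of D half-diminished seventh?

Dø7/F means D half-diminished seventh with F in the bass. F is the third of D half-diminished seventh (D–F–Ab–C), so this is first inversion.

first inversion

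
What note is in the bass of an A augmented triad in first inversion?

C#

In first inversion the third is lowest. For A augmented (A–C#–E#) that is C#.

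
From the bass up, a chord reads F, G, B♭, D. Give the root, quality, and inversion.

G minor seventh, third inversion

The pitch classes F, G, Bb, D arrange in thirds as G–Bb–D–F: a G minor seventh chord.
The lowest note is F, the seventh of the chord, so this is third inversion (figured bass 4/2).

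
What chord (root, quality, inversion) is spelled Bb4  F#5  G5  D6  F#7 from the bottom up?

G minor-major seventh, first inversion

The pitch classes Bb, F#, G, D arrange in thirds as G–Bb–D–F#: a G minor-major seventh chord.
The lowest note is Bb, the third of the chord, so this is first inversion (figured bass 6/5).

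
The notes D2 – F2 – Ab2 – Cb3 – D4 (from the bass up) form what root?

D

D, F, Ab, Cb are the tones of a D diminished seventh chord (D–F–Ab–Cb), making D the root.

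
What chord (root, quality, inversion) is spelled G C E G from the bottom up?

Reducing to letter names: G, C, E. These stack in thirds as C–E–G — a C major triad.
The lowest note is G, the fifth of the chord, so this is second inversion (figured bass 6/4).

C major, second inversion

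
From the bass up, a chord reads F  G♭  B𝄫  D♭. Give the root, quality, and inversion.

Reducing to letter names: F, Gb, Bbb, Db. These stack in thirds as Gb–Bbb–Db–F — a Gb minor-major seventh chord.
F is the seventh of Gb minor-major seventh; seventh in the bass means third inversion (figured bass 4/2).

Gb minor-major seventh, third inversion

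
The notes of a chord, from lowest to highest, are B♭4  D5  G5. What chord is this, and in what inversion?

The pitch classes Bb, D, G arrange in thirds as G–Bb–D: a G minor triad.
Bb is the third of G minor; third in the bass means first inversion (figured bass 6).

G minor, first inversion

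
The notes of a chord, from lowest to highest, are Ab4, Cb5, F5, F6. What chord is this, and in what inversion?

Reducing to letter names: Ab, Cb, F. These stack in thirds as F–Ab–Cb — an F diminished triad.
Ab is the third of F diminished; third in the bass means first inversion (figured bass 6).

F diminished, first inversion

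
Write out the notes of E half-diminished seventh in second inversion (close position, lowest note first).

Spelling E half-diminished seventh: E–G–Bb–D. In second inversion the fifth is bass, giving Bb, D, E, G from the bottom.

Bb, D, E, G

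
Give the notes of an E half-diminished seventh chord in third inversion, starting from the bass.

Spelling E half-diminished seventh: E–G–Bb–D. In third inversion the seventh is bass, giving D, E, G, Bb from the bottom.

D, E, G, Bb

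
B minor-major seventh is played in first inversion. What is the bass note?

In first inversion the third is lowest. For B minor-major seventh (B–D–F#–A#) that is D.

D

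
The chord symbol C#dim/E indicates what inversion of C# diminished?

C#dim/E means C# diminished with E in the bass. E is the third of C# diminished (C#–E–G), so this is first inversion.

first inversion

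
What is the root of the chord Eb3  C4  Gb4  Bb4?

Reordering Eb, C, Gb, Bb into stacked thirds gives C–Eb–Gb–Bb; the bottom of that stack, C, is the root.

C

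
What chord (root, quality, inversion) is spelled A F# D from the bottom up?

D major, second inversion

The distinct note names are A, F#, D. Stacked in thirds they read D–F#–A, which is a major triad on D.
The lowest note is A, the fifth of the chord, so this is second inversion (figured bass 6/4).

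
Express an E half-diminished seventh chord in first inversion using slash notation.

First inversion of E half-diminished seventh has the third (G) in the bass. As a slash chord: Eø7/G.

Eø7/G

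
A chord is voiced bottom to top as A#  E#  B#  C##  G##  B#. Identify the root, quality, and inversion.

A# major ninth, root position

The pitch classes A#, E#, B#, C##, G## arrange in thirds as A#–C##–E#–G##–B#: an A# major ninth chord.
With the root (A#) in the bass, the chord is in root position.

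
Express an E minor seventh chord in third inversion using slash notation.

Em7/D

Third inversion of E minor seventh has the seventh (D) in the bass. As a slash chord: Em7/D.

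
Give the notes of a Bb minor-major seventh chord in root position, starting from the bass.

Bb, Db, F, A

Bb minor-major seventh is Bb–Db–F–A. Root position puts the root (Bb) in the bass, with the remaining tones above: Bb, Db, F, A.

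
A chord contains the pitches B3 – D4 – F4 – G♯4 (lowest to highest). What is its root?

Reordering B, D, F, G# into stacked thirds gives G#–B–D–F; the bottom of that stack, G#, is the root.

G#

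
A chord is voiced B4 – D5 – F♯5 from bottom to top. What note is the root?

B

The distinct letter names are B, D, F#. Arranged as a stack of thirds they read B–D–F#, so B is the root (a B minor triad).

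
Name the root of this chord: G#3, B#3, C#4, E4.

G#, B#, C#, E are the tones of a C# minor-major seventh chord (C#–E–G#–B#), making C# the root.

C#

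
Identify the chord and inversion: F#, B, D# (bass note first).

Reducing to letter names: F#, B, D#. These stack in thirds as B–D#–F# — a B major triad.
With the fifth (F#) in the bass, the chord is in second inversion (figured bass 6/4).

B major, second inversion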